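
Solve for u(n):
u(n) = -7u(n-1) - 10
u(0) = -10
First-order linear non-homogeneous.
Homogeneous solution: u_h(n) = A·(-7)^n.
Try constant particular solution u_p = K: K = -7K - 10 ⇒ K = - \frac{5}{4}.
General: u(n) = A·(-7)^n - \frac{5}{4}.
Apply u(0) = -10: A - \frac{5}{4} = -10 ⇒ A = - \frac{35}{4}.
So u(n) = - \frac{35 \left(-7\right)^{n}}{4} - \frac{5}{4}.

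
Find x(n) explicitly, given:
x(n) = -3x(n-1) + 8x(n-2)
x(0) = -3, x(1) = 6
Characteristic equation: x² + 3x - 8 = 0.
Discriminant Δ = (-3)² + 4·(8) = 41.
Roots r₁,₂ = (-3 ± √41)/2, so r₁ = - \frac{3}{2} + \frac{\sqrt{41}}{2}, r₂ = - \frac{\sqrt{41}}{2} - \frac{3}{2}.
General solution: x(n) = A·r₁^n + B·r₂^n.
From the initial conditions, A + B = -3 and r₁A + r₂B = 6.
Since r₁ - r₂ = √41: A = (6 - (-3)r₂)/√41 = - \frac{3}{2} + \frac{3 \sqrt{41}}{82}, and B = -3 - A = - \frac{3}{2} - \frac{3 \sqrt{41}}{82}.
So x(n) = \left(- \frac{3}{2} + \frac{3 \sqrt{41}}{82}\right)\left(- \frac{3}{2} + \frac{\sqrt{41}}{2}\right)^n + \left(- \frac{3}{2} - \frac{3 \sqrt{41}}{82}\right)\left(- \frac{\sqrt{41}}{2} - \frac{3}{2}\right)^n.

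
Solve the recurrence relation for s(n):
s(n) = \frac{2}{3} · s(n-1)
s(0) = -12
Pure geometric recurrence with ratio \frac{2}{3}.
By induction s(n) = s(0) · (\frac{2}{3})^n = - 12 \left(\frac{2}{3}\right)^{n}.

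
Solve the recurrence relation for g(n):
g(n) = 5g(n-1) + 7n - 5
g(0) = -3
First-order linear with linear forcing.
Homogeneous solution: g_h(n) = A·(5)^n.
Try particular g_p(n) = pn + q. Substituting:
  pn + q = 5(p(n-1) + q) + 7n - 5.
Matching the n-coefficient: p = 5p + 7 ⇒ p = - \frac{7}{4}.
Matching constants: q = -5p + 5q - 5 ⇒ q = - \frac{15}{16}.
General: g(n) = A·(5)^n - \frac{7 n}{4} - \frac{15}{16}.
Apply g(0) = -3: A - \frac{15}{16} = -3 ⇒ A = - \frac{33}{16}.
So g(n) = - \frac{33 \cdot 5^{n}}{16} - \frac{7 n}{4} - \frac{15}{16}.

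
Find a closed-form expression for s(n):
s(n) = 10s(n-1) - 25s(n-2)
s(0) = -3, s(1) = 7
Characteristic equation: x² - 10x + 25 = 0, which is (x - (5))².
Repeated root r = 5.
General solution: s(n) = (A + Bn)·(5)^n.
From s(0) = -3: A = -3.
From s(1) = 7: (A + B)·(5) = 7 ⇒ B = \frac{22}{5}.
So s(n) = \left(\frac{22 n}{5} - 3\right) \cdot (5)^n.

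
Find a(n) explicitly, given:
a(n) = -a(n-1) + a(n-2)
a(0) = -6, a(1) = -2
Characteristic equation: x² + x - 1 = 0.
Discriminant Δ = (-1)² + 4·(1) = 5.
Roots r₁,₂ = (-1 ± √5)/2, so r₁ = - \frac{1}{2} + \frac{\sqrt{5}}{2}, r₂ = - \frac{\sqrt{5}}{2} - \frac{1}{2}.
General solution: a(n) = A·r₁^n + B·r₂^n.
From the initial conditions, A + B = -6 and r₁A + r₂B = -2.
Since r₁ - r₂ = √5: A = (-2 - (-6)r₂)/√5 = -3 - \sqrt{5}, and B = -6 - A = -3 + \sqrt{5}.
So a(n) = \left(-3 - \sqrt{5}\right)\left(- \frac{1}{2} + \frac{\sqrt{5}}{2}\right)^n + \left(-3 + \sqrt{5}\right)\left(- \frac{\sqrt{5}}{2} - \frac{1}{2}\right)^n.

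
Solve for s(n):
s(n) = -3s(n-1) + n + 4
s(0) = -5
First-order linear with linear forcing.
Homogeneous solution: s_h(n) = A·(-3)^n.
Try particular s_p(n) = pn + q. Substituting:
  pn + q = -3(p(n-1) + q) + n + 4.
Matching the n-coefficient: p = -3p + 1 ⇒ p = \frac{1}{4}.
Matching constants: q = 3p - 3q + 4 ⇒ q = \frac{19}{16}.
General: s(n) = A·(-3)^n + \frac{n}{4} + \frac{19}{16}.
Apply s(0) = -5: A + \frac{19}{16} = -5 ⇒ A = - \frac{99}{16}.
So s(n) = - \frac{99 \left(-3\right)^{n}}{16} + \frac{n}{4} + \frac{19}{16}.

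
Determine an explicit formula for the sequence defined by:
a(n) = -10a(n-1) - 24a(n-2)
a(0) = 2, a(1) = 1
Characteristic equation: x² + 10x + 24 = 0, which factors as (x - (-6))(x - (-4)) = 0.
Roots r₁ = -6, r₂ = -4 (distinct).
General solution: a(n) = A·(-6)^n + B·(-4)^n.
From a(0) = 2: A + B = 2.
From a(1) = 1: -6A - 4B = 1.
Solving: A = - \frac{9}{2}, B = \frac{13}{2}.
So a(n) = \frac{13 \left(-4\right)^{n}}{2} - \frac{9 \left(-6\right)^{n}}{2}.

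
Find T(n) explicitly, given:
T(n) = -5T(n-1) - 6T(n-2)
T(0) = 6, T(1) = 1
Characteristic equation: x² + 5x + 6 = 0, which factors as (x - (-2))(x - (-3)) = 0.
Roots r₁ = -2, r₂ = -3 (distinct).
General solution: T(n) = A·(-2)^n + B·(-3)^n.
From T(0) = 6: A + B = 6.
From T(1) = 1: -2A - 3B = 1.
Solving: A = 19, B = -13.
So T(n) = 19 \left(-2\right)^{n} - 13 \left(-3\right)^{n}.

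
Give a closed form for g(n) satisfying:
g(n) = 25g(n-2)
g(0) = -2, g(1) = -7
Characteristic equation: x² - 25 = 0, which factors as (x - (5))(x - (-5)) = 0.
Roots r₁ = 5, r₂ = -5 (distinct).
General solution: g(n) = A·(5)^n + B·(-5)^n.
From g(0) = -2: A + B = -2.
From g(1) = -7: 5A - 5B = -7.
Solving: A = - \frac{17}{10}, B = - \frac{3}{10}.
So g(n) = - \frac{3 \left(-5\right)^{n}}{10} - \frac{17 \cdot 5^{n}}{10}.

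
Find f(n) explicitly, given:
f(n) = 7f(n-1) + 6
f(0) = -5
First-order linear non-homogeneous.
Homogeneous solution: f_h(n) = A·(7)^n.
Try constant particular solution f_p = K: K = 7K + 6 ⇒ K = -1.
General: f(n) = A·(7)^n - 1.
Apply f(0) = -5: A - 1 = -5 ⇒ A = -4.
So f(n) = - 4 \cdot 7^{n} - 1.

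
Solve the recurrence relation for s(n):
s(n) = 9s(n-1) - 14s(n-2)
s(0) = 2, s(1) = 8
Characteristic equation: x² - 9x + 14 = 0, which factors as (x - (2))(x - (7)) = 0.
Roots r₁ = 2, r₂ = 7 (distinct).
General solution: s(n) = A·(2)^n + B·(7)^n.
From s(0) = 2: A + B = 2.
From s(1) = 8: 2A + 7B = 8.
Solving: A = \frac{6}{5}, B = \frac{4}{5}.
So s(n) = \frac{6 \cdot 2^{n}}{5} + \frac{4 \cdot 7^{n}}{5}.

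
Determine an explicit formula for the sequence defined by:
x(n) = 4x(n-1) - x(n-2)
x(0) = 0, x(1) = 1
Characteristic equation: x² - 4x + 1 = 0.
Discriminant Δ = (4)² + 4·(-1) = 12.
Roots r₁,₂ = (4 ± √12)/2, so r₁ = \sqrt{3} + 2, r₂ = 2 - \sqrt{3}.
General solution: x(n) = A·r₁^n + B·r₂^n.
From the initial conditions, A + B = 0 and r₁A + r₂B = 1.
Since r₁ - r₂ = √12: A = (1 - (0)r₂)/√12 = \frac{\sqrt{3}}{6}, and B = 0 - A = - \frac{\sqrt{3}}{6}.
So x(n) = \left(\frac{\sqrt{3}}{6}\right)\left(\sqrt{3} + 2\right)^n + \left(- \frac{\sqrt{3}}{6}\right)\left(2 - \sqrt{3}\right)^n.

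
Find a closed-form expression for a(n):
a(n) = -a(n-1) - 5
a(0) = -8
First-order linear non-homogeneous.
Homogeneous solution: a_h(n) = A·(-1)^n.
Try constant particular solution a_p = K: K = -K - 5 ⇒ K = - \frac{5}{2}.
General: a(n) = A·(-1)^n - \frac{5}{2}.
Apply a(0) = -8: A - \frac{5}{2} = -8 ⇒ A = - \frac{11}{2}.
So a(n) = - \frac{11 \left(-1\right)^{n}}{2} - \frac{5}{2}.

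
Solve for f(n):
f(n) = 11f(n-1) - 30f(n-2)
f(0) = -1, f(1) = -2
Characteristic equation: x² - 11x + 30 = 0, which factors as (x - (6))(x - (5)) = 0.
Roots r₁ = 6, r₂ = 5 (distinct).
General solution: f(n) = A·(6)^n + B·(5)^n.
From f(0) = -1: A + B = -1.
From f(1) = -2: 6A + 5B = -2.
Solving: A = 3, B = -4.
So f(n) = - 4 \cdot 5^{n} + 3 \cdot 6^{n}.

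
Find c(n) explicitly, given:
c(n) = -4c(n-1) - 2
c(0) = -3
First-order linear non-homogeneous.
Homogeneous solution: c_h(n) = A·(-4)^n.
Try constant particular solution c_p = K: K = -4K - 2 ⇒ K = - \frac{2}{5}.
General: c(n) = A·(-4)^n - \frac{2}{5}.
Apply c(0) = -3: A - \frac{2}{5} = -3 ⇒ A = - \frac{13}{5}.
So c(n) = - \frac{13 \left(-4\right)^{n}}{5} - \frac{2}{5}.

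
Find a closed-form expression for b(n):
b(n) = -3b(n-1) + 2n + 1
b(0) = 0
First-order linear with linear forcing.
Homogeneous solution: b_h(n) = A·(-3)^n.
Try particular b_p(n) = pn + q. Substituting:
  pn + q = -3(p(n-1) + q) + 2n + 1.
Matching the n-coefficient: p = -3p + 2 ⇒ p = \frac{1}{2}.
Matching constants: q = 3p - 3q + 1 ⇒ q = \frac{5}{8}.
General: b(n) = A·(-3)^n + \frac{n}{2} + \frac{5}{8}.
Apply b(0) = 0: A + \frac{5}{8} = 0 ⇒ A = - \frac{5}{8}.
So b(n) = - \frac{5 \left(-3\right)^{n}}{8} + \frac{n}{2} + \frac{5}{8}.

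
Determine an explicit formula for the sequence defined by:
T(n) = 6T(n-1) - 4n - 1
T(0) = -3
First-order linear with linear forcing.
Homogeneous solution: T_h(n) = A·(6)^n.
Try particular T_p(n) = pn + q. Substituting:
  pn + q = 6(p(n-1) + q) - 4n - 1.
Matching the n-coefficient: p = 6p - 4 ⇒ p = \frac{4}{5}.
Matching constants: q = -6p + 6q - 1 ⇒ q = \frac{29}{25}.
General: T(n) = A·(6)^n + \frac{4 n}{5} + \frac{29}{25}.
Apply T(0) = -3: A + \frac{29}{25} = -3 ⇒ A = - \frac{104}{25}.
So T(n) = - \frac{104 \cdot 6^{n}}{25} + \frac{4 n}{5} + \frac{29}{25}.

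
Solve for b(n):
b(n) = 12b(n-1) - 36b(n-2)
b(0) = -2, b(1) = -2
Characteristic equation: x² - 12x + 36 = 0, which is (x - (6))².
Repeated root r = 6.
General solution: b(n) = (A + Bn)·(6)^n.
From b(0) = -2: A = -2.
From b(1) = -2: (A + B)·(6) = -2 ⇒ B = \frac{5}{3}.
So b(n) = \left(\frac{5 n}{3} - 2\right) \cdot (6)^n.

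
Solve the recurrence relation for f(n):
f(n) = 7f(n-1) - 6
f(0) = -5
First-order linear non-homogeneous.
Homogeneous solution: f_h(n) = A·(7)^n.
Try constant particular solution f_p = K: K = 7K - 6 ⇒ K = 1.
General: f(n) = A·(7)^n + 1.
Apply f(0) = -5: A + 1 = -5 ⇒ A = -6.
So f(n) = 1 - 6 \cdot 7^{n}.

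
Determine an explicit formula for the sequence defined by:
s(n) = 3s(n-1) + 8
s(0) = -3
First-order linear non-homogeneous.
Homogeneous solution: s_h(n) = A·(3)^n.
Try constant particular solution s_p = K: K = 3K + 8 ⇒ K = -4.
General: s(n) = A·(3)^n - 4.
Apply s(0) = -3: A - 4 = -3 ⇒ A = 1.
So s(n) = 3^{n} - 4.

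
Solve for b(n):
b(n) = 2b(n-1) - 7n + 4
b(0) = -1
First-order linear with linear forcing.
Homogeneous solution: b_h(n) = A·(2)^n.
Try particular b_p(n) = pn + q. Substituting:
  pn + q = 2(p(n-1) + q) - 7n + 4.
Matching the n-coefficient: p = 2p - 7 ⇒ p = 7.
Matching constants: q = -2p + 2q + 4 ⇒ q = 10.
General: b(n) = A·(2)^n + 7 n + 10.
Apply b(0) = -1: A + 10 = -1 ⇒ A = -11.
So b(n) = - 11 \cdot 2^{n} + 7 n + 10.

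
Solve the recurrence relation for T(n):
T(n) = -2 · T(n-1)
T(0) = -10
Pure geometric recurrence with ratio -2.
By induction T(n) = T(0) · (-2)^n = - 10 \left(-2\right)^{n}.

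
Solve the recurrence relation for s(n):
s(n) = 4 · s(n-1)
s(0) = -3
Pure geometric recurrence with ratio 4.
By induction s(n) = s(0) · (4)^n = - 3 \cdot 4^{n}.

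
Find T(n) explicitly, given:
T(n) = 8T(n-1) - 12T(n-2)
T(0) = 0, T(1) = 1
Characteristic equation: x² - 8x + 12 = 0, which factors as (x - (2))(x - (6)) = 0.
Roots r₁ = 2, r₂ = 6 (distinct).
General solution: T(n) = A·(2)^n + B·(6)^n.
From T(0) = 0: A + B = 0.
From T(1) = 1: 2A + 6B = 1.
Solving: A = - \frac{1}{4}, B = \frac{1}{4}.
So T(n) = - \frac{2^{n}}{4} + \frac{6^{n}}{4}.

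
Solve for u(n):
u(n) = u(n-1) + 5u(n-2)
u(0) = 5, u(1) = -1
Characteristic equation: x² - x - 5 = 0.
Discriminant Δ = (1)² + 4·(5) = 21.
Roots r₁,₂ = (1 ± √21)/2, so r₁ = \frac{1}{2} + \frac{\sqrt{21}}{2}, r₂ = \frac{1}{2} - \frac{\sqrt{21}}{2}.
General solution: u(n) = A·r₁^n + B·r₂^n.
From the initial conditions, A + B = 5 and r₁A + r₂B = -1.
Since r₁ - r₂ = √21: A = (-1 - (5)r₂)/√21 = \frac{5}{2} - \frac{\sqrt{21}}{6}, and B = 5 - A = \frac{\sqrt{21}}{6} + \frac{5}{2}.
So u(n) = \left(\frac{5}{2} - \frac{\sqrt{21}}{6}\right)\left(\frac{1}{2} + \frac{\sqrt{21}}{2}\right)^n + \left(\frac{\sqrt{21}}{6} + \frac{5}{2}\right)\left(\frac{1}{2} - \frac{\sqrt{21}}{2}\right)^n.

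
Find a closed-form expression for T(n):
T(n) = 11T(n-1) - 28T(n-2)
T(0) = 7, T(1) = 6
Characteristic equation: x² - 11x + 28 = 0, which factors as (x - (7))(x - (4)) = 0.
Roots r₁ = 7, r₂ = 4 (distinct).
General solution: T(n) = A·(7)^n + B·(4)^n.
From T(0) = 7: A + B = 7.
From T(1) = 6: 7A + 4B = 6.
Solving: A = - \frac{22}{3}, B = \frac{43}{3}.
So T(n) = \frac{43 \cdot 4^{n}}{3} - \frac{22 \cdot 7^{n}}{3}.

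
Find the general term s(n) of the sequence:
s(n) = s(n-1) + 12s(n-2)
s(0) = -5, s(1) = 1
Characteristic equation: x² - x - 12 = 0, which factors as (x - (-3))(x - (4)) = 0.
Roots r₁ = -3, r₂ = 4 (distinct).
General solution: s(n) = A·(-3)^n + B·(4)^n.
From s(0) = -5: A + B = -5.
From s(1) = 1: -3A + 4B = 1.
Solving: A = -3, B = -2.
So s(n) = - 3 \left(-3\right)^{n} - 2 \cdot 4^{n}.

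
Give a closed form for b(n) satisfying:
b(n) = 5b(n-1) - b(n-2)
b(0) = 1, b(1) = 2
Characteristic equation: x² - 5x + 1 = 0.
Discriminant Δ = (5)² + 4·(-1) = 21.
Roots r₁,₂ = (5 ± √21)/2, so r₁ = \frac{\sqrt{21}}{2} + \frac{5}{2}, r₂ = \frac{5}{2} - \frac{\sqrt{21}}{2}.
General solution: b(n) = A·r₁^n + B·r₂^n.
From the initial conditions, A + B = 1 and r₁A + r₂B = 2.
Since r₁ - r₂ = √21: A = (2 - (1)r₂)/√21 = \frac{1}{2} - \frac{\sqrt{21}}{42}, and B = 1 - A = \frac{\sqrt{21}}{42} + \frac{1}{2}.
So b(n) = \left(\frac{1}{2} - \frac{\sqrt{21}}{42}\right)\left(\frac{\sqrt{21}}{2} + \frac{5}{2}\right)^n + \left(\frac{\sqrt{21}}{42} + \frac{1}{2}\right)\left(\frac{5}{2} - \frac{\sqrt{21}}{2}\right)^n.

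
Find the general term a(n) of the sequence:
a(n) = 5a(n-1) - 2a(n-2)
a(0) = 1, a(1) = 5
Characteristic equation: x² - 5x + 2 = 0.
Discriminant Δ = (5)² + 4·(-2) = 17.
Roots r₁,₂ = (5 ± √17)/2, so r₁ = \frac{\sqrt{17}}{2} + \frac{5}{2}, r₂ = \frac{5}{2} - \frac{\sqrt{17}}{2}.
General solution: a(n) = A·r₁^n + B·r₂^n.
From the initial conditions, A + B = 1 and r₁A + r₂B = 5.
Since r₁ - r₂ = √17: A = (5 - (1)r₂)/√17 = \frac{1}{2} + \frac{5 \sqrt{17}}{34}, and B = 1 - A = \frac{1}{2} - \frac{5 \sqrt{17}}{34}.
So a(n) = \left(\frac{1}{2} + \frac{5 \sqrt{17}}{34}\right)\left(\frac{\sqrt{17}}{2} + \frac{5}{2}\right)^n + \left(\frac{1}{2} - \frac{5 \sqrt{17}}{34}\right)\left(\frac{5}{2} - \frac{\sqrt{17}}{2}\right)^n.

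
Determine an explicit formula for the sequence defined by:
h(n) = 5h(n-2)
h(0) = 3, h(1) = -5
Characteristic equation: x² - 5 = 0.
Discriminant Δ = (0)² + 4·(5) = 20.
Roots r₁,₂ = (0 ± √20)/2, so r₁ = \sqrt{5}, r₂ = - \sqrt{5}.
General solution: h(n) = A·r₁^n + B·r₂^n.
From the initial conditions, A + B = 3 and r₁A + r₂B = -5.
Since r₁ - r₂ = √20: A = (-5 - (3)r₂)/√20 = \frac{3}{2} - \frac{\sqrt{5}}{2}, and B = 3 - A = \frac{\sqrt{5}}{2} + \frac{3}{2}.
So h(n) = \left(\frac{3}{2} - \frac{\sqrt{5}}{2}\right)\left(\sqrt{5}\right)^n + \left(\frac{\sqrt{5}}{2} + \frac{3}{2}\right)\left(- \sqrt{5}\right)^n.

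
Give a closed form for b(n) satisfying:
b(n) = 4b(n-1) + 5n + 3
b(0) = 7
First-order linear with linear forcing.
Homogeneous solution: b_h(n) = A·(4)^n.
Try particular b_p(n) = pn + q. Substituting:
  pn + q = 4(p(n-1) + q) + 5n + 3.
Matching the n-coefficient: p = 4p + 5 ⇒ p = - \frac{5}{3}.
Matching constants: q = -4p + 4q + 3 ⇒ q = - \frac{29}{9}.
General: b(n) = A·(4)^n - \frac{5 n}{3} - \frac{29}{9}.
Apply b(0) = 7: A - \frac{29}{9} = 7 ⇒ A = \frac{92}{9}.
So b(n) = \frac{92 \cdot 4^{n}}{9} - \frac{5 n}{3} - \frac{29}{9}.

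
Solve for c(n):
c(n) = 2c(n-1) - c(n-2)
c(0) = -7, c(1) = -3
Characteristic equation: x² - 2x + 1 = 0, which is (x - (1))².
Repeated root r = 1.
General solution: c(n) = (A + Bn)·(1)^n.
From c(0) = -7: A = -7.
From c(1) = -3: (A + B)·(1) = -3 ⇒ B = 4.
So c(n) = \left(4 n - 7\right) \cdot (1)^n.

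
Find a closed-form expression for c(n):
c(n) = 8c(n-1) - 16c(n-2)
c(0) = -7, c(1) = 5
Characteristic equation: x² - 8x + 16 = 0, which is (x - (4))².
Repeated root r = 4.
General solution: c(n) = (A + Bn)·(4)^n.
From c(0) = -7: A = -7.
From c(1) = 5: (A + B)·(4) = 5 ⇒ B = \frac{33}{4}.
So c(n) = \left(\frac{33 n}{4} - 7\right) \cdot (4)^n.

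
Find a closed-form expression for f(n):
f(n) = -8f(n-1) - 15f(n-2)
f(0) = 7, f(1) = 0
Characteristic equation: x² + 8x + 15 = 0, which factors as (x - (-3))(x - (-5)) = 0.
Roots r₁ = -3, r₂ = -5 (distinct).
General solution: f(n) = A·(-3)^n + B·(-5)^n.
From f(0) = 7: A + B = 7.
From f(1) = 0: -3A - 5B = 0.
Solving: A = \frac{35}{2}, B = - \frac{21}{2}.
So f(n) = \frac{35 \left(-3\right)^{n}}{2} - \frac{21 \left(-5\right)^{n}}{2}.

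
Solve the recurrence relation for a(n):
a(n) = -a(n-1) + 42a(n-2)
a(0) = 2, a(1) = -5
Characteristic equation: x² + x - 42 = 0, which factors as (x - (6))(x - (-7)) = 0.
Roots r₁ = 6, r₂ = -7 (distinct).
General solution: a(n) = A·(6)^n + B·(-7)^n.
From a(0) = 2: A + B = 2.
From a(1) = -5: 6A - 7B = -5.
Solving: A = \frac{9}{13}, B = \frac{17}{13}.
So a(n) = \frac{17 \left(-7\right)^{n}}{13} + \frac{9 \cdot 6^{n}}{13}.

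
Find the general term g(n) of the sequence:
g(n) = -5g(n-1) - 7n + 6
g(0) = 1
First-order linear with linear forcing.
Homogeneous solution: g_h(n) = A·(-5)^n.
Try particular g_p(n) = pn + q. Substituting:
  pn + q = -5(p(n-1) + q) - 7n + 6.
Matching the n-coefficient: p = -5p - 7 ⇒ p = - \frac{7}{6}.
Matching constants: q = 5p - 5q + 6 ⇒ q = \frac{1}{36}.
General: g(n) = A·(-5)^n - \frac{7 n}{6} + \frac{1}{36}.
Apply g(0) = 1: A + \frac{1}{36} = 1 ⇒ A = \frac{35}{36}.
So g(n) = \frac{35 \left(-5\right)^{n}}{36} - \frac{7 n}{6} + \frac{1}{36}.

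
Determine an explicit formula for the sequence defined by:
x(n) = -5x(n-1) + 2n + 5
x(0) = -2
First-order linear with linear forcing.
Homogeneous solution: x_h(n) = A·(-5)^n.
Try particular x_p(n) = pn + q. Substituting:
  pn + q = -5(p(n-1) + q) + 2n + 5.
Matching the n-coefficient: p = -5p + 2 ⇒ p = \frac{1}{3}.
Matching constants: q = 5p - 5q + 5 ⇒ q = \frac{10}{9}.
General: x(n) = A·(-5)^n + \frac{n}{3} + \frac{10}{9}.
Apply x(0) = -2: A + \frac{10}{9} = -2 ⇒ A = - \frac{28}{9}.
So x(n) = - \frac{28 \left(-5\right)^{n}}{9} + \frac{n}{3} + \frac{10}{9}.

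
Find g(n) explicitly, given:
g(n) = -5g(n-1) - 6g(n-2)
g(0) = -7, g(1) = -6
Characteristic equation: x² + 5x + 6 = 0, which factors as (x - (-2))(x - (-3)) = 0.
Roots r₁ = -2, r₂ = -3 (distinct).
General solution: g(n) = A·(-2)^n + B·(-3)^n.
From g(0) = -7: A + B = -7.
From g(1) = -6: -2A - 3B = -6.
Solving: A = -27, B = 20.
So g(n) = - 27 \left(-2\right)^{n} + 20 \left(-3\right)^{n}.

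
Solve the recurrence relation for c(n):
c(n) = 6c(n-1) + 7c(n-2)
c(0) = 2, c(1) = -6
Characteristic equation: x² - 6x - 7 = 0, which factors as (x - (7))(x - (-1)) = 0.
Roots r₁ = 7, r₂ = -1 (distinct).
General solution: c(n) = A·(7)^n + B·(-1)^n.
From c(0) = 2: A + B = 2.
From c(1) = -6: 7A - B = -6.
Solving: A = - \frac{1}{2}, B = \frac{5}{2}.
So c(n) = \frac{5 \left(-1\right)^{n}}{2} - \frac{7^{n}}{2}.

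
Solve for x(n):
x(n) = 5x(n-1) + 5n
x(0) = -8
First-order linear with linear forcing.
Homogeneous solution: x_h(n) = A·(5)^n.
Try particular x_p(n) = pn + q. Substituting:
  pn + q = 5(p(n-1) + q) + 5n.
Matching the n-coefficient: p = 5p + 5 ⇒ p = - \frac{5}{4}.
Matching constants: q = -5p + 5q ⇒ q = - \frac{25}{16}.
General: x(n) = A·(5)^n - \frac{5 n}{4} - \frac{25}{16}.
Apply x(0) = -8: A - \frac{25}{16} = -8 ⇒ A = - \frac{103}{16}.
So x(n) = - \frac{103 \cdot 5^{n}}{16} - \frac{5 n}{4} - \frac{25}{16}.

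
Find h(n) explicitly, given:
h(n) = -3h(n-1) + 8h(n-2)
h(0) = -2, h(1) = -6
Characteristic equation: x² + 3x - 8 = 0.
Discriminant Δ = (-3)² + 4·(8) = 41.
Roots r₁,₂ = (-3 ± √41)/2, so r₁ = - \frac{3}{2} + \frac{\sqrt{41}}{2}, r₂ = - \frac{\sqrt{41}}{2} - \frac{3}{2}.
General solution: h(n) = A·r₁^n + B·r₂^n.
From the initial conditions, A + B = -2 and r₁A + r₂B = -6.
Since r₁ - r₂ = √41: A = (-6 - (-2)r₂)/√41 = - \frac{9 \sqrt{41}}{41} - 1, and B = -2 - A = -1 + \frac{9 \sqrt{41}}{41}.
So h(n) = \left(- \frac{9 \sqrt{41}}{41} - 1\right)\left(- \frac{3}{2} + \frac{\sqrt{41}}{2}\right)^n + \left(-1 + \frac{9 \sqrt{41}}{41}\right)\left(- \frac{\sqrt{41}}{2} - \frac{3}{2}\right)^n.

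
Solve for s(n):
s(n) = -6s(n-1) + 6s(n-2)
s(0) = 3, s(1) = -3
Characteristic equation: x² + 6x - 6 = 0.
Discriminant Δ = (-6)² + 4·(6) = 60.
Roots r₁,₂ = (-6 ± √60)/2, so r₁ = -3 + \sqrt{15}, r₂ = - \sqrt{15} - 3.
General solution: s(n) = A·r₁^n + B·r₂^n.
From the initial conditions, A + B = 3 and r₁A + r₂B = -3.
Since r₁ - r₂ = √60: A = (-3 - (3)r₂)/√60 = \frac{\sqrt{15}}{5} + \frac{3}{2}, and B = 3 - A = \frac{3}{2} - \frac{\sqrt{15}}{5}.
So s(n) = \left(\frac{\sqrt{15}}{5} + \frac{3}{2}\right)\left(-3 + \sqrt{15}\right)^n + \left(\frac{3}{2} - \frac{\sqrt{15}}{5}\right)\left(- \sqrt{15} - 3\right)^n.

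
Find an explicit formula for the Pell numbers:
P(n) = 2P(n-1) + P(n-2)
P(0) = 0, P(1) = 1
This is the Pell sequence.
Characteristic equation: x² - 2x - 1 = 0; roots r₁ = 1 + \sqrt{2}, r₂ = 1 - \sqrt{2}.
General: P(n) = A·r₁^n + B·r₂^n. Solving with P(0)=0, P(1)=1 gives A = \frac{\sqrt{2}}{4}, B = - \frac{\sqrt{2}}{4}.
So P(n) = \frac{\sqrt{2} \left(- \left(1 - \sqrt{2}\right)^{n} + \left(1 + \sqrt{2}\right)^{n}\right)}{4}.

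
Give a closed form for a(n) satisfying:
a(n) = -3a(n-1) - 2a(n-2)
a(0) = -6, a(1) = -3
Characteristic equation: x² + 3x + 2 = 0, which factors as (x - (-1))(x - (-2)) = 0.
Roots r₁ = -1, r₂ = -2 (distinct).
General solution: a(n) = A·(-1)^n + B·(-2)^n.
From a(0) = -6: A + B = -6.
From a(1) = -3: -A - 2B = -3.
Solving: A = -15, B = 9.
So a(n) = - 15 \left(-1\right)^{n} + 9 \left(-2\right)^{n}.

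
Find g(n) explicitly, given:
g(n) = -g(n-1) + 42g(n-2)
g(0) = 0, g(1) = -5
Characteristic equation: x² + x - 42 = 0, which factors as (x - (-7))(x - (6)) = 0.
Roots r₁ = -7, r₂ = 6 (distinct).
General solution: g(n) = A·(-7)^n + B·(6)^n.
From g(0) = 0: A + B = 0.
From g(1) = -5: -7A + 6B = -5.
Solving: A = \frac{5}{13}, B = - \frac{5}{13}.
So g(n) = \frac{5 \left(-7\right)^{n}}{13} - \frac{5 \cdot 6^{n}}{13}.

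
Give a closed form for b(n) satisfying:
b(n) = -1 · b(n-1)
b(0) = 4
Pure geometric recurrence with ratio -1.
By induction b(n) = b(0) · (-1)^n = 4 \left(-1\right)^{n}.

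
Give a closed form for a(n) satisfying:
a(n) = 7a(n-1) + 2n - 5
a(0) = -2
First-order linear with linear forcing.
Homogeneous solution: a_h(n) = A·(7)^n.
Try particular a_p(n) = pn + q. Substituting:
  pn + q = 7(p(n-1) + q) + 2n - 5.
Matching the n-coefficient: p = 7p + 2 ⇒ p = - \frac{1}{3}.
Matching constants: q = -7p + 7q - 5 ⇒ q = \frac{4}{9}.
General: a(n) = A·(7)^n - \frac{n}{3} + \frac{4}{9}.
Apply a(0) = -2: A + \frac{4}{9} = -2 ⇒ A = - \frac{22}{9}.
So a(n) = - \frac{22 \cdot 7^{n}}{9} - \frac{n}{3} + \frac{4}{9}.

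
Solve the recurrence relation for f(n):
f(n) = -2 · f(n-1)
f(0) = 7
Pure geometric recurrence with ratio -2.
By induction f(n) = f(0) · (-2)^n = 7 \left(-2\right)^{n}.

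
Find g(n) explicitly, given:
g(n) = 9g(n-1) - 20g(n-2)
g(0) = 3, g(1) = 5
Characteristic equation: x² - 9x + 20 = 0, which factors as (x - (5))(x - (4)) = 0.
Roots r₁ = 5, r₂ = 4 (distinct).
General solution: g(n) = A·(5)^n + B·(4)^n.
From g(0) = 3: A + B = 3.
From g(1) = 5: 5A + 4B = 5.
Solving: A = -7, B = 10.
So g(n) = 10 \cdot 4^{n} - 7 \cdot 5^{n}.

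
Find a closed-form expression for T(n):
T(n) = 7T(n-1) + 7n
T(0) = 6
First-order linear with linear forcing.
Homogeneous solution: T_h(n) = A·(7)^n.
Try particular T_p(n) = pn + q. Substituting:
  pn + q = 7(p(n-1) + q) + 7n.
Matching the n-coefficient: p = 7p + 7 ⇒ p = - \frac{7}{6}.
Matching constants: q = -7p + 7q ⇒ q = - \frac{49}{36}.
General: T(n) = A·(7)^n - \frac{7 n}{6} - \frac{49}{36}.
Apply T(0) = 6: A - \frac{49}{36} = 6 ⇒ A = \frac{265}{36}.
So T(n) = \frac{265 \cdot 7^{n}}{36} - \frac{7 n}{6} - \frac{49}{36}.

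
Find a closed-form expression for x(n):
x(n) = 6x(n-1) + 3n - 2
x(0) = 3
First-order linear with linear forcing.
Homogeneous solution: x_h(n) = A·(6)^n.
Try particular x_p(n) = pn + q. Substituting:
  pn + q = 6(p(n-1) + q) + 3n - 2.
Matching the n-coefficient: p = 6p + 3 ⇒ p = - \frac{3}{5}.
Matching constants: q = -6p + 6q - 2 ⇒ q = - \frac{8}{25}.
General: x(n) = A·(6)^n - \frac{3 n}{5} - \frac{8}{25}.
Apply x(0) = 3: A - \frac{8}{25} = 3 ⇒ A = \frac{83}{25}.
So x(n) = \frac{83 \cdot 6^{n}}{25} - \frac{3 n}{5} - \frac{8}{25}.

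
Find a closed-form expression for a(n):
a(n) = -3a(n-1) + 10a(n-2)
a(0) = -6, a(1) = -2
Characteristic equation: x² + 3x - 10 = 0, which factors as (x - (-5))(x - (2)) = 0.
Roots r₁ = -5, r₂ = 2 (distinct).
General solution: a(n) = A·(-5)^n + B·(2)^n.
From a(0) = -6: A + B = -6.
From a(1) = -2: -5A + 2B = -2.
Solving: A = - \frac{10}{7}, B = - \frac{32}{7}.
So a(n) = - \frac{10 \left(-5\right)^{n}}{7} - \frac{32 \cdot 2^{n}}{7}.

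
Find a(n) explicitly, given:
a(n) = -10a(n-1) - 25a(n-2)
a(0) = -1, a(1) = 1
Characteristic equation: x² + 10x + 25 = 0, which is (x - (-5))².
Repeated root r = -5.
General solution: a(n) = (A + Bn)·(-5)^n.
From a(0) = -1: A = -1.
From a(1) = 1: (A + B)·(-5) = 1 ⇒ B = \frac{4}{5}.
So a(n) = \left(\frac{4 n}{5} - 1\right) \cdot (-5)^n.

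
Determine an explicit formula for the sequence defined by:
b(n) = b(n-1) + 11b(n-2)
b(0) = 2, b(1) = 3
Characteristic equation: x² - x - 11 = 0.
Discriminant Δ = (1)² + 4·(11) = 45.
Roots r₁,₂ = (1 ± √45)/2, so r₁ = \frac{1}{2} + \frac{3 \sqrt{5}}{2}, r₂ = \frac{1}{2} - \frac{3 \sqrt{5}}{2}.
General solution: b(n) = A·r₁^n + B·r₂^n.
From the initial conditions, A + B = 2 and r₁A + r₂B = 3.
Since r₁ - r₂ = √45: A = (3 - (2)r₂)/√45 = \frac{2 \sqrt{5}}{15} + 1, and B = 2 - A = 1 - \frac{2 \sqrt{5}}{15}.
So b(n) = \left(\frac{2 \sqrt{5}}{15} + 1\right)\left(\frac{1}{2} + \frac{3 \sqrt{5}}{2}\right)^n + \left(1 - \frac{2 \sqrt{5}}{15}\right)\left(\frac{1}{2} - \frac{3 \sqrt{5}}{2}\right)^n.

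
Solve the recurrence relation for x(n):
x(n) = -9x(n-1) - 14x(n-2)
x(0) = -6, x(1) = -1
Characteristic equation: x² + 9x + 14 = 0, which factors as (x - (-7))(x - (-2)) = 0.
Roots r₁ = -7, r₂ = -2 (distinct).
General solution: x(n) = A·(-7)^n + B·(-2)^n.
From x(0) = -6: A + B = -6.
From x(1) = -1: -7A - 2B = -1.
Solving: A = \frac{13}{5}, B = - \frac{43}{5}.
So x(n) = - \frac{43 \left(-2\right)^{n}}{5} + \frac{13 \left(-7\right)^{n}}{5}.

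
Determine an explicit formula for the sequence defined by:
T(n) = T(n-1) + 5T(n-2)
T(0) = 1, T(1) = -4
Characteristic equation: x² - x - 5 = 0.
Discriminant Δ = (1)² + 4·(5) = 21.
Roots r₁,₂ = (1 ± √21)/2, so r₁ = \frac{1}{2} + \frac{\sqrt{21}}{2}, r₂ = \frac{1}{2} - \frac{\sqrt{21}}{2}.
General solution: T(n) = A·r₁^n + B·r₂^n.
From the initial conditions, A + B = 1 and r₁A + r₂B = -4.
Since r₁ - r₂ = √21: A = (-4 - (1)r₂)/√21 = \frac{1}{2} - \frac{3 \sqrt{21}}{14}, and B = 1 - A = \frac{1}{2} + \frac{3 \sqrt{21}}{14}.
So T(n) = \left(\frac{1}{2} - \frac{3 \sqrt{21}}{14}\right)\left(\frac{1}{2} + \frac{\sqrt{21}}{2}\right)^n + \left(\frac{1}{2} + \frac{3 \sqrt{21}}{14}\right)\left(\frac{1}{2} - \frac{\sqrt{21}}{2}\right)^n.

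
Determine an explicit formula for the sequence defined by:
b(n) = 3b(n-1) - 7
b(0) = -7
First-order linear non-homogeneous.
Homogeneous solution: b_h(n) = A·(3)^n.
Try constant particular solution b_p = K: K = 3K - 7 ⇒ K = \frac{7}{2}.
General: b(n) = A·(3)^n + \frac{7}{2}.
Apply b(0) = -7: A + \frac{7}{2} = -7 ⇒ A = - \frac{21}{2}.
So b(n) = \frac{7}{2} - \frac{21 \cdot 3^{n}}{2}.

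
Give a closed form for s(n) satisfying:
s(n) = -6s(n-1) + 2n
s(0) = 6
First-order linear with linear forcing.
Homogeneous solution: s_h(n) = A·(-6)^n.
Try particular s_p(n) = pn + q. Substituting:
  pn + q = -6(p(n-1) + q) + 2n.
Matching the n-coefficient: p = -6p + 2 ⇒ p = \frac{2}{7}.
Matching constants: q = 6p - 6q ⇒ q = \frac{12}{49}.
General: s(n) = A·(-6)^n + \frac{2 n}{7} + \frac{12}{49}.
Apply s(0) = 6: A + \frac{12}{49} = 6 ⇒ A = \frac{282}{49}.
So s(n) = \frac{282 \left(-6\right)^{n}}{49} + \frac{2 n}{7} + \frac{12}{49}.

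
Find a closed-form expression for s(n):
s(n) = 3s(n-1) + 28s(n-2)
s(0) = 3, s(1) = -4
Characteristic equation: x² - 3x - 28 = 0, which factors as (x - (7))(x - (-4)) = 0.
Roots r₁ = 7, r₂ = -4 (distinct).
General solution: s(n) = A·(7)^n + B·(-4)^n.
From s(0) = 3: A + B = 3.
From s(1) = -4: 7A - 4B = -4.
Solving: A = \frac{8}{11}, B = \frac{25}{11}.
So s(n) = \frac{25 \left(-4\right)^{n}}{11} + \frac{8 \cdot 7^{n}}{11}.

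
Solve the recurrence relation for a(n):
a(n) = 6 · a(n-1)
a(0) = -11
Pure geometric recurrence with ratio 6.
By induction a(n) = a(0) · (6)^n = - 11 \cdot 6^{n}.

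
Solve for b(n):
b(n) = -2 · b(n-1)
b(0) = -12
Pure geometric recurrence with ratio -2.
By induction b(n) = b(0) · (-2)^n = - 12 \left(-2\right)^{n}.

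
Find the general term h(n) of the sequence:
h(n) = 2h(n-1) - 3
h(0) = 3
First-order linear non-homogeneous.
Homogeneous solution: h_h(n) = A·(2)^n.
Try constant particular solution h_p = K: K = 2K - 3 ⇒ K = 3.
General: h(n) = A·(2)^n + 3.
Apply h(0) = 3: A + 3 = 3 ⇒ A = 0.
So h(n) = 3.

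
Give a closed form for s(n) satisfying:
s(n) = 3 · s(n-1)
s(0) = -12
Pure geometric recurrence with ratio 3.
By induction s(n) = s(0) · (3)^n = - 12 \cdot 3^{n}.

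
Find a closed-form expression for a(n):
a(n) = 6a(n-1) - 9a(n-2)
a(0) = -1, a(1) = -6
Characteristic equation: x² - 6x + 9 = 0, which is (x - (3))².
Repeated root r = 3.
General solution: a(n) = (A + Bn)·(3)^n.
From a(0) = -1: A = -1.
From a(1) = -6: (A + B)·(3) = -6 ⇒ B = -1.
So a(n) = \left(- n - 1\right) \cdot (3)^n.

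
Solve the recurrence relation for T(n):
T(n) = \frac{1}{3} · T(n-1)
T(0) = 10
Pure geometric recurrence with ratio \frac{1}{3}.
By induction T(n) = T(0) · (\frac{1}{3})^n = 10 \cdot 3^{- n}.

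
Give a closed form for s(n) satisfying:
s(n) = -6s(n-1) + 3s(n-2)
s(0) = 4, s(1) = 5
Characteristic equation: x² + 6x - 3 = 0.
Discriminant Δ = (-6)² + 4·(3) = 48.
Roots r₁,₂ = (-6 ± √48)/2, so r₁ = -3 + 2 \sqrt{3}, r₂ = - 2 \sqrt{3} - 3.
General solution: s(n) = A·r₁^n + B·r₂^n.
From the initial conditions, A + B = 4 and r₁A + r₂B = 5.
Since r₁ - r₂ = √48: A = (5 - (4)r₂)/√48 = 2 + \frac{17 \sqrt{3}}{12}, and B = 4 - A = 2 - \frac{17 \sqrt{3}}{12}.
So s(n) = \left(2 + \frac{17 \sqrt{3}}{12}\right)\left(-3 + 2 \sqrt{3}\right)^n + \left(2 - \frac{17 \sqrt{3}}{12}\right)\left(- 2 \sqrt{3} - 3\right)^n.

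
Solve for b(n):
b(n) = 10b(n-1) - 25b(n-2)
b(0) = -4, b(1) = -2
Characteristic equation: x² - 10x + 25 = 0, which is (x - (5))².
Repeated root r = 5.
General solution: b(n) = (A + Bn)·(5)^n.
From b(0) = -4: A = -4.
From b(1) = -2: (A + B)·(5) = -2 ⇒ B = \frac{18}{5}.
So b(n) = \left(\frac{18 n}{5} - 4\right) \cdot (5)^n.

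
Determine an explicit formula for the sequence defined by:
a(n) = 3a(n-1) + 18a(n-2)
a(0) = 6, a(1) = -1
Characteristic equation: x² - 3x - 18 = 0, which factors as (x - (-3))(x - (6)) = 0.
Roots r₁ = -3, r₂ = 6 (distinct).
General solution: a(n) = A·(-3)^n + B·(6)^n.
From a(0) = 6: A + B = 6.
From a(1) = -1: -3A + 6B = -1.
Solving: A = \frac{37}{9}, B = \frac{17}{9}.
So a(n) = \frac{37 \left(-3\right)^{n}}{9} + \frac{17 \cdot 6^{n}}{9}.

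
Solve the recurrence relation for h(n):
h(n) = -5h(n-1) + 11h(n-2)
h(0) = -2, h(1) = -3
Characteristic equation: x² + 5x - 11 = 0.
Discriminant Δ = (-5)² + 4·(11) = 69.
Roots r₁,₂ = (-5 ± √69)/2, so r₁ = - \frac{5}{2} + \frac{\sqrt{69}}{2}, r₂ = - \frac{\sqrt{69}}{2} - \frac{5}{2}.
General solution: h(n) = A·r₁^n + B·r₂^n.
From the initial conditions, A + B = -2 and r₁A + r₂B = -3.
Since r₁ - r₂ = √69: A = (-3 - (-2)r₂)/√69 = -1 - \frac{8 \sqrt{69}}{69}, and B = -2 - A = -1 + \frac{8 \sqrt{69}}{69}.
So h(n) = \left(-1 - \frac{8 \sqrt{69}}{69}\right)\left(- \frac{5}{2} + \frac{\sqrt{69}}{2}\right)^n + \left(-1 + \frac{8 \sqrt{69}}{69}\right)\left(- \frac{\sqrt{69}}{2} - \frac{5}{2}\right)^n.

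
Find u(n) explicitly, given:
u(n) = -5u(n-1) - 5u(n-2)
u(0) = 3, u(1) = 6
Characteristic equation: x² + 5x + 5 = 0.
Discriminant Δ = (-5)² + 4·(-5) = 5.
Roots r₁,₂ = (-5 ± √5)/2, so r₁ = - \frac{5}{2} + \frac{\sqrt{5}}{2}, r₂ = - \frac{5}{2} - \frac{\sqrt{5}}{2}.
General solution: u(n) = A·r₁^n + B·r₂^n.
From the initial conditions, A + B = 3 and r₁A + r₂B = 6.
Since r₁ - r₂ = √5: A = (6 - (3)r₂)/√5 = \frac{3}{2} + \frac{27 \sqrt{5}}{10}, and B = 3 - A = \frac{3}{2} - \frac{27 \sqrt{5}}{10}.
So u(n) = \left(\frac{3}{2} + \frac{27 \sqrt{5}}{10}\right)\left(- \frac{5}{2} + \frac{\sqrt{5}}{2}\right)^n + \left(\frac{3}{2} - \frac{27 \sqrt{5}}{10}\right)\left(- \frac{5}{2} - \frac{\sqrt{5}}{2}\right)^n.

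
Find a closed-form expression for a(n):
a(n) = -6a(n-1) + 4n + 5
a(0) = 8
First-order linear with linear forcing.
Homogeneous solution: a_h(n) = A·(-6)^n.
Try particular a_p(n) = pn + q. Substituting:
  pn + q = -6(p(n-1) + q) + 4n + 5.
Matching the n-coefficient: p = -6p + 4 ⇒ p = \frac{4}{7}.
Matching constants: q = 6p - 6q + 5 ⇒ q = \frac{59}{49}.
General: a(n) = A·(-6)^n + \frac{4 n}{7} + \frac{59}{49}.
Apply a(0) = 8: A + \frac{59}{49} = 8 ⇒ A = \frac{333}{49}.
So a(n) = \frac{333 \left(-6\right)^{n}}{49} + \frac{4 n}{7} + \frac{59}{49}.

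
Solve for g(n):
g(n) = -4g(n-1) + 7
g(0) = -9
First-order linear non-homogeneous.
Homogeneous solution: g_h(n) = A·(-4)^n.
Try constant particular solution g_p = K: K = -4K + 7 ⇒ K = \frac{7}{5}.
General: g(n) = A·(-4)^n + \frac{7}{5}.
Apply g(0) = -9: A + \frac{7}{5} = -9 ⇒ A = - \frac{52}{5}.
So g(n) = \frac{7}{5} - \frac{52 \left(-4\right)^{n}}{5}.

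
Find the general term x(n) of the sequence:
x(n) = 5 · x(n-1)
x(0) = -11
Pure geometric recurrence with ratio 5.
By induction x(n) = x(0) · (5)^n = - 11 \cdot 5^{n}.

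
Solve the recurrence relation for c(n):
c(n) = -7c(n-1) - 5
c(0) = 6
First-order linear non-homogeneous.
Homogeneous solution: c_h(n) = A·(-7)^n.
Try constant particular solution c_p = K: K = -7K - 5 ⇒ K = - \frac{5}{8}.
General: c(n) = A·(-7)^n - \frac{5}{8}.
Apply c(0) = 6: A - \frac{5}{8} = 6 ⇒ A = \frac{53}{8}.
So c(n) = \frac{53 \left(-7\right)^{n}}{8} - \frac{5}{8}.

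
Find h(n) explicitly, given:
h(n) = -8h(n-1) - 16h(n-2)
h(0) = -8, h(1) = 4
Characteristic equation: x² + 8x + 16 = 0, which is (x - (-4))².
Repeated root r = -4.
General solution: h(n) = (A + Bn)·(-4)^n.
From h(0) = -8: A = -8.
From h(1) = 4: (A + B)·(-4) = 4 ⇒ B = 7.
So h(n) = \left(7 n - 8\right) \cdot (-4)^n.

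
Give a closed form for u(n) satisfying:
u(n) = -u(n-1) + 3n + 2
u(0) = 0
First-order linear with linear forcing.
Homogeneous solution: u_h(n) = A·(-1)^n.
Try particular u_p(n) = pn + q. Substituting:
  pn + q = -(p(n-1) + q) + 3n + 2.
Matching the n-coefficient: p = -p + 3 ⇒ p = \frac{3}{2}.
Matching constants: q = p - q + 2 ⇒ q = \frac{7}{4}.
General: u(n) = A·(-1)^n + \frac{3 n}{2} + \frac{7}{4}.
Apply u(0) = 0: A + \frac{7}{4} = 0 ⇒ A = - \frac{7}{4}.
So u(n) = - \frac{7 \left(-1\right)^{n}}{4} + \frac{3 n}{2} + \frac{7}{4}.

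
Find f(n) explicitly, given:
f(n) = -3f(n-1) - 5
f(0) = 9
First-order linear non-homogeneous.
Homogeneous solution: f_h(n) = A·(-3)^n.
Try constant particular solution f_p = K: K = -3K - 5 ⇒ K = - \frac{5}{4}.
General: f(n) = A·(-3)^n - \frac{5}{4}.
Apply f(0) = 9: A - \frac{5}{4} = 9 ⇒ A = \frac{41}{4}.
So f(n) = \frac{41 \left(-3\right)^{n}}{4} - \frac{5}{4}.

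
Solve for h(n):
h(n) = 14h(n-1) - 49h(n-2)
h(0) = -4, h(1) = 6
Characteristic equation: x² - 14x + 49 = 0, which is (x - (7))².
Repeated root r = 7.
General solution: h(n) = (A + Bn)·(7)^n.
From h(0) = -4: A = -4.
From h(1) = 6: (A + B)·(7) = 6 ⇒ B = \frac{34}{7}.
So h(n) = \left(\frac{34 n}{7} - 4\right) \cdot (7)^n.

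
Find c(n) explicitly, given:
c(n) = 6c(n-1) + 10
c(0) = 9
First-order linear non-homogeneous.
Homogeneous solution: c_h(n) = A·(6)^n.
Try constant particular solution c_p = K: K = 6K + 10 ⇒ K = -2.
General: c(n) = A·(6)^n - 2.
Apply c(0) = 9: A - 2 = 9 ⇒ A = 11.
So c(n) = 11 \cdot 6^{n} - 2.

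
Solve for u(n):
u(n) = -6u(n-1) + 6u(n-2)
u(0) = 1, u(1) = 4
Characteristic equation: x² + 6x - 6 = 0.
Discriminant Δ = (-6)² + 4·(6) = 60.
Roots r₁,₂ = (-6 ± √60)/2, so r₁ = -3 + \sqrt{15}, r₂ = - \sqrt{15} - 3.
General solution: u(n) = A·r₁^n + B·r₂^n.
From the initial conditions, A + B = 1 and r₁A + r₂B = 4.
Since r₁ - r₂ = √60: A = (4 - (1)r₂)/√60 = \frac{1}{2} + \frac{7 \sqrt{15}}{30}, and B = 1 - A = \frac{1}{2} - \frac{7 \sqrt{15}}{30}.
So u(n) = \left(\frac{1}{2} + \frac{7 \sqrt{15}}{30}\right)\left(-3 + \sqrt{15}\right)^n + \left(\frac{1}{2} - \frac{7 \sqrt{15}}{30}\right)\left(- \sqrt{15} - 3\right)^n.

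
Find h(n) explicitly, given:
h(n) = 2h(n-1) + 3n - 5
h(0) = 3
First-order linear with linear forcing.
Homogeneous solution: h_h(n) = A·(2)^n.
Try particular h_p(n) = pn + q. Substituting:
  pn + q = 2(p(n-1) + q) + 3n - 5.
Matching the n-coefficient: p = 2p + 3 ⇒ p = -3.
Matching constants: q = -2p + 2q - 5 ⇒ q = -1.
General: h(n) = A·(2)^n - 3 n - 1.
Apply h(0) = 3: A - 1 = 3 ⇒ A = 4.
So h(n) = 4 \cdot 2^{n} - 3 n - 1.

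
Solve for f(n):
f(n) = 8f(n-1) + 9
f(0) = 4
First-order linear non-homogeneous.
Homogeneous solution: f_h(n) = A·(8)^n.
Try constant particular solution f_p = K: K = 8K + 9 ⇒ K = - \frac{9}{7}.
General: f(n) = A·(8)^n - \frac{9}{7}.
Apply f(0) = 4: A - \frac{9}{7} = 4 ⇒ A = \frac{37}{7}.
So f(n) = \frac{37 \cdot 8^{n}}{7} - \frac{9}{7}.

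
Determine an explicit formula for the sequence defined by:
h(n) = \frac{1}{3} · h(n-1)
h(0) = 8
Pure geometric recurrence with ratio \frac{1}{3}.
By induction h(n) = h(0) · (\frac{1}{3})^n = 8 \cdot 3^{- n}.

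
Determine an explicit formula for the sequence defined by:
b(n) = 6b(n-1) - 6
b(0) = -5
First-order linear non-homogeneous.
Homogeneous solution: b_h(n) = A·(6)^n.
Try constant particular solution b_p = K: K = 6K - 6 ⇒ K = \frac{6}{5}.
General: b(n) = A·(6)^n + \frac{6}{5}.
Apply b(0) = -5: A + \frac{6}{5} = -5 ⇒ A = - \frac{31}{5}.
So b(n) = \frac{6}{5} - \frac{31 \cdot 6^{n}}{5}.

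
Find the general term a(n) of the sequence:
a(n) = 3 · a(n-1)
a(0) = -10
Pure geometric recurrence with ratio 3.
By induction a(n) = a(0) · (3)^n = - 10 \cdot 3^{n}.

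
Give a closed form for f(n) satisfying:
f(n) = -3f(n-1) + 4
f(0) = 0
First-order linear non-homogeneous.
Homogeneous solution: f_h(n) = A·(-3)^n.
Try constant particular solution f_p = K: K = -3K + 4 ⇒ K = 1.
General: f(n) = A·(-3)^n + 1.
Apply f(0) = 0: A + 1 = 0 ⇒ A = -1.
So f(n) = 1 - \left(-3\right)^{n}.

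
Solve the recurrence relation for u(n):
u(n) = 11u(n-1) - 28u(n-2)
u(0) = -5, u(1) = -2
Characteristic equation: x² - 11x + 28 = 0, which factors as (x - (7))(x - (4)) = 0.
Roots r₁ = 7, r₂ = 4 (distinct).
General solution: u(n) = A·(7)^n + B·(4)^n.
From u(0) = -5: A + B = -5.
From u(1) = -2: 7A + 4B = -2.
Solving: A = 6, B = -11.
So u(n) = - 11 \cdot 4^{n} + 6 \cdot 7^{n}.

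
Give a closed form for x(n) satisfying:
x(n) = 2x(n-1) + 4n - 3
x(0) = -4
First-order linear with linear forcing.
Homogeneous solution: x_h(n) = A·(2)^n.
Try particular x_p(n) = pn + q. Substituting:
  pn + q = 2(p(n-1) + q) + 4n - 3.
Matching the n-coefficient: p = 2p + 4 ⇒ p = -4.
Matching constants: q = -2p + 2q - 3 ⇒ q = -5.
General: x(n) = A·(2)^n - 4 n - 5.
Apply x(0) = -4: A - 5 = -4 ⇒ A = 1.
So x(n) = 2^{n} - 4 n - 5.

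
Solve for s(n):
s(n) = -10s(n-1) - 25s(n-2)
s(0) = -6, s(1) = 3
Characteristic equation: x² + 10x + 25 = 0, which is (x - (-5))².
Repeated root r = -5.
General solution: s(n) = (A + Bn)·(-5)^n.
From s(0) = -6: A = -6.
From s(1) = 3: (A + B)·(-5) = 3 ⇒ B = \frac{27}{5}.
So s(n) = \left(\frac{27 n}{5} - 6\right) \cdot (-5)^n.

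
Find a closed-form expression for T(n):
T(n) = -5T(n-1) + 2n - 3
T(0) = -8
First-order linear with linear forcing.
Homogeneous solution: T_h(n) = A·(-5)^n.
Try particular T_p(n) = pn + q. Substituting:
  pn + q = -5(p(n-1) + q) + 2n - 3.
Matching the n-coefficient: p = -5p + 2 ⇒ p = \frac{1}{3}.
Matching constants: q = 5p - 5q - 3 ⇒ q = - \frac{2}{9}.
General: T(n) = A·(-5)^n + \frac{n}{3} - \frac{2}{9}.
Apply T(0) = -8: A - \frac{2}{9} = -8 ⇒ A = - \frac{70}{9}.
So T(n) = - \frac{70 \left(-5\right)^{n}}{9} + \frac{n}{3} - \frac{2}{9}.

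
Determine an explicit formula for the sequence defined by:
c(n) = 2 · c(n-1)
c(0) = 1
Pure geometric recurrence with ratio 2.
By induction c(n) = c(0) · (2)^n = 2^{n}.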